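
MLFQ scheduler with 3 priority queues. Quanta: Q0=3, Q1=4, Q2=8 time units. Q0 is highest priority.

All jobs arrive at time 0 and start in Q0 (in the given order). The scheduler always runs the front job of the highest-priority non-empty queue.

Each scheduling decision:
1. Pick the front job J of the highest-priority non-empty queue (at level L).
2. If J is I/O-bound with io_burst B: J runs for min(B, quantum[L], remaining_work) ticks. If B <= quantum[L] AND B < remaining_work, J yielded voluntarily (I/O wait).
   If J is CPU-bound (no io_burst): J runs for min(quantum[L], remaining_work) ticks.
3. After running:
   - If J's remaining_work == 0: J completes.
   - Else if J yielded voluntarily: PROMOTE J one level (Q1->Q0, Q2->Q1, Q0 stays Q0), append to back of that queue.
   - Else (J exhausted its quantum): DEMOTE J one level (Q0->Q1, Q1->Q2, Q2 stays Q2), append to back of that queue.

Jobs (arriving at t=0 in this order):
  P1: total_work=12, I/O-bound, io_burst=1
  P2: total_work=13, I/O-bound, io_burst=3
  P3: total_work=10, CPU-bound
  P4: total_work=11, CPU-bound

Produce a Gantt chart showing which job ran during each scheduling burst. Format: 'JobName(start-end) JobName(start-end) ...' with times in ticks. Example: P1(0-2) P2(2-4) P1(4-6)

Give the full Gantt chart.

Answer: P1(0-1) P2(1-4) P3(4-7) P4(7-10) P1(10-11) P2(11-14) P1(14-15) P2(15-18) P1(18-19) P2(19-22) P1(22-23) P2(23-24) P1(24-25) P1(25-26) P1(26-27) P1(27-28) P1(28-29) P1(29-30) P1(30-31) P3(31-35) P4(35-39) P3(39-42) P4(42-46)

Derivation:
t=0-1: P1@Q0 runs 1, rem=11, I/O yield, promote→Q0. Q0=[P2,P3,P4,P1] Q1=[] Q2=[]
t=1-4: P2@Q0 runs 3, rem=10, I/O yield, promote→Q0. Q0=[P3,P4,P1,P2] Q1=[] Q2=[]
t=4-7: P3@Q0 runs 3, rem=7, quantum used, demote→Q1. Q0=[P4,P1,P2] Q1=[P3] Q2=[]
t=7-10: P4@Q0 runs 3, rem=8, quantum used, demote→Q1. Q0=[P1,P2] Q1=[P3,P4] Q2=[]
t=10-11: P1@Q0 runs 1, rem=10, I/O yield, promote→Q0. Q0=[P2,P1] Q1=[P3,P4] Q2=[]
t=11-14: P2@Q0 runs 3, rem=7, I/O yield, promote→Q0. Q0=[P1,P2] Q1=[P3,P4] Q2=[]
t=14-15: P1@Q0 runs 1, rem=9, I/O yield, promote→Q0. Q0=[P2,P1] Q1=[P3,P4] Q2=[]
t=15-18: P2@Q0 runs 3, rem=4, I/O yield, promote→Q0. Q0=[P1,P2] Q1=[P3,P4] Q2=[]
t=18-19: P1@Q0 runs 1, rem=8, I/O yield, promote→Q0. Q0=[P2,P1] Q1=[P3,P4] Q2=[]
t=19-22: P2@Q0 runs 3, rem=1, I/O yield, promote→Q0. Q0=[P1,P2] Q1=[P3,P4] Q2=[]
t=22-23: P1@Q0 runs 1, rem=7, I/O yield, promote→Q0. Q0=[P2,P1] Q1=[P3,P4] Q2=[]
t=23-24: P2@Q0 runs 1, rem=0, completes. Q0=[P1] Q1=[P3,P4] Q2=[]
t=24-25: P1@Q0 runs 1, rem=6, I/O yield, promote→Q0. Q0=[P1] Q1=[P3,P4] Q2=[]
t=25-26: P1@Q0 runs 1, rem=5, I/O yield, promote→Q0. Q0=[P1] Q1=[P3,P4] Q2=[]
t=26-27: P1@Q0 runs 1, rem=4, I/O yield, promote→Q0. Q0=[P1] Q1=[P3,P4] Q2=[]
t=27-28: P1@Q0 runs 1, rem=3, I/O yield, promote→Q0. Q0=[P1] Q1=[P3,P4] Q2=[]
t=28-29: P1@Q0 runs 1, rem=2, I/O yield, promote→Q0. Q0=[P1] Q1=[P3,P4] Q2=[]
t=29-30: P1@Q0 runs 1, rem=1, I/O yield, promote→Q0. Q0=[P1] Q1=[P3,P4] Q2=[]
t=30-31: P1@Q0 runs 1, rem=0, completes. Q0=[] Q1=[P3,P4] Q2=[]
t=31-35: P3@Q1 runs 4, rem=3, quantum used, demote→Q2. Q0=[] Q1=[P4] Q2=[P3]
t=35-39: P4@Q1 runs 4, rem=4, quantum used, demote→Q2. Q0=[] Q1=[] Q2=[P3,P4]
t=39-42: P3@Q2 runs 3, rem=0, completes. Q0=[] Q1=[] Q2=[P4]
t=42-46: P4@Q2 runs 4, rem=0, completes. Q0=[] Q1=[] Q2=[]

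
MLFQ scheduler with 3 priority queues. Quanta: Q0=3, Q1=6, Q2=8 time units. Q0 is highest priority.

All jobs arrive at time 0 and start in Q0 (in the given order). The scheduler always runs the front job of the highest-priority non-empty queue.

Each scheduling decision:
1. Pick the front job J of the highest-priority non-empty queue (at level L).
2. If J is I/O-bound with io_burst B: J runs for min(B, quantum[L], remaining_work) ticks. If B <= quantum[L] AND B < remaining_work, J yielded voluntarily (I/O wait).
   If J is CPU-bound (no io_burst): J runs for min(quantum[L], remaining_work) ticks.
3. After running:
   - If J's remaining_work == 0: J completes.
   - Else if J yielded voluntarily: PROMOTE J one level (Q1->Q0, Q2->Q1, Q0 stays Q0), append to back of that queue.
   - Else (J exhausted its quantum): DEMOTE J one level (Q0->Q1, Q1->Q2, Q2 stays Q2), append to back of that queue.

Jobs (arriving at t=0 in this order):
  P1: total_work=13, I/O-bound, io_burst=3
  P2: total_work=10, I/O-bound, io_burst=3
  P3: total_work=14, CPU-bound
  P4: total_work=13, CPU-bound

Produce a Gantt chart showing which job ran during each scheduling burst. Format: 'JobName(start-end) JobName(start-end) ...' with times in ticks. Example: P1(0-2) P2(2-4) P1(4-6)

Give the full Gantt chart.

t=0-3: P1@Q0 runs 3, rem=10, I/O yield, promote→Q0. Q0=[P2,P3,P4,P1] Q1=[] Q2=[]
t=3-6: P2@Q0 runs 3, rem=7, I/O yield, promote→Q0. Q0=[P3,P4,P1,P2] Q1=[] Q2=[]
t=6-9: P3@Q0 runs 3, rem=11, quantum used, demote→Q1. Q0=[P4,P1,P2] Q1=[P3] Q2=[]
t=9-12: P4@Q0 runs 3, rem=10, quantum used, demote→Q1. Q0=[P1,P2] Q1=[P3,P4] Q2=[]
t=12-15: P1@Q0 runs 3, rem=7, I/O yield, promote→Q0. Q0=[P2,P1] Q1=[P3,P4] Q2=[]
t=15-18: P2@Q0 runs 3, rem=4, I/O yield, promote→Q0. Q0=[P1,P2] Q1=[P3,P4] Q2=[]
t=18-21: P1@Q0 runs 3, rem=4, I/O yield, promote→Q0. Q0=[P2,P1] Q1=[P3,P4] Q2=[]
t=21-24: P2@Q0 runs 3, rem=1, I/O yield, promote→Q0. Q0=[P1,P2] Q1=[P3,P4] Q2=[]
t=24-27: P1@Q0 runs 3, rem=1, I/O yield, promote→Q0. Q0=[P2,P1] Q1=[P3,P4] Q2=[]
t=27-28: P2@Q0 runs 1, rem=0, completes. Q0=[P1] Q1=[P3,P4] Q2=[]
t=28-29: P1@Q0 runs 1, rem=0, completes. Q0=[] Q1=[P3,P4] Q2=[]
t=29-35: P3@Q1 runs 6, rem=5, quantum used, demote→Q2. Q0=[] Q1=[P4] Q2=[P3]
t=35-41: P4@Q1 runs 6, rem=4, quantum used, demote→Q2. Q0=[] Q1=[] Q2=[P3,P4]
t=41-46: P3@Q2 runs 5, rem=0, completes. Q0=[] Q1=[] Q2=[P4]
t=46-50: P4@Q2 runs 4, rem=0, completes. Q0=[] Q1=[] Q2=[]

Answer: P1(0-3) P2(3-6) P3(6-9) P4(9-12) P1(12-15) P2(15-18) P1(18-21) P2(21-24) P1(24-27) P2(27-28) P1(28-29) P3(29-35) P4(35-41) P3(41-46) P4(46-50)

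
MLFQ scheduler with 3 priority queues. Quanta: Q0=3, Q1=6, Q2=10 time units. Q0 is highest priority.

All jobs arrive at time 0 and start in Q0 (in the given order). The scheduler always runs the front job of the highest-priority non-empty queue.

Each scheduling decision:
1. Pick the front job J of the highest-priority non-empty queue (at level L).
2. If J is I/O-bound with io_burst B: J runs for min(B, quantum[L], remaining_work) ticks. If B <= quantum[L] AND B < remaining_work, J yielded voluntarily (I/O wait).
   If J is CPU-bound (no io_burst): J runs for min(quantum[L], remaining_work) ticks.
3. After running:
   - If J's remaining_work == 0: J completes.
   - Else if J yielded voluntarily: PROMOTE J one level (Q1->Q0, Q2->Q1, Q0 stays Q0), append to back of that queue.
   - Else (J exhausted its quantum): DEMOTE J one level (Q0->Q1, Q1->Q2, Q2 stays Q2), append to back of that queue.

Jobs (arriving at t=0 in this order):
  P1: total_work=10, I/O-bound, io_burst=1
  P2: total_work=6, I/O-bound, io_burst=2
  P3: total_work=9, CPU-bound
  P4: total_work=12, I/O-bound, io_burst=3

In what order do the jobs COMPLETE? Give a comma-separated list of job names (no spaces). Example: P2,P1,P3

t=0-1: P1@Q0 runs 1, rem=9, I/O yield, promote→Q0. Q0=[P2,P3,P4,P1] Q1=[] Q2=[]
t=1-3: P2@Q0 runs 2, rem=4, I/O yield, promote→Q0. Q0=[P3,P4,P1,P2] Q1=[] Q2=[]
t=3-6: P3@Q0 runs 3, rem=6, quantum used, demote→Q1. Q0=[P4,P1,P2] Q1=[P3] Q2=[]
t=6-9: P4@Q0 runs 3, rem=9, I/O yield, promote→Q0. Q0=[P1,P2,P4] Q1=[P3] Q2=[]
t=9-10: P1@Q0 runs 1, rem=8, I/O yield, promote→Q0. Q0=[P2,P4,P1] Q1=[P3] Q2=[]
t=10-12: P2@Q0 runs 2, rem=2, I/O yield, promote→Q0. Q0=[P4,P1,P2] Q1=[P3] Q2=[]
t=12-15: P4@Q0 runs 3, rem=6, I/O yield, promote→Q0. Q0=[P1,P2,P4] Q1=[P3] Q2=[]
t=15-16: P1@Q0 runs 1, rem=7, I/O yield, promote→Q0. Q0=[P2,P4,P1] Q1=[P3] Q2=[]
t=16-18: P2@Q0 runs 2, rem=0, completes. Q0=[P4,P1] Q1=[P3] Q2=[]
t=18-21: P4@Q0 runs 3, rem=3, I/O yield, promote→Q0. Q0=[P1,P4] Q1=[P3] Q2=[]
t=21-22: P1@Q0 runs 1, rem=6, I/O yield, promote→Q0. Q0=[P4,P1] Q1=[P3] Q2=[]
t=22-25: P4@Q0 runs 3, rem=0, completes. Q0=[P1] Q1=[P3] Q2=[]
t=25-26: P1@Q0 runs 1, rem=5, I/O yield, promote→Q0. Q0=[P1] Q1=[P3] Q2=[]
t=26-27: P1@Q0 runs 1, rem=4, I/O yield, promote→Q0. Q0=[P1] Q1=[P3] Q2=[]
t=27-28: P1@Q0 runs 1, rem=3, I/O yield, promote→Q0. Q0=[P1] Q1=[P3] Q2=[]
t=28-29: P1@Q0 runs 1, rem=2, I/O yield, promote→Q0. Q0=[P1] Q1=[P3] Q2=[]
t=29-30: P1@Q0 runs 1, rem=1, I/O yield, promote→Q0. Q0=[P1] Q1=[P3] Q2=[]
t=30-31: P1@Q0 runs 1, rem=0, completes. Q0=[] Q1=[P3] Q2=[]
t=31-37: P3@Q1 runs 6, rem=0, completes. Q0=[] Q1=[] Q2=[]

Answer: P2,P4,P1,P3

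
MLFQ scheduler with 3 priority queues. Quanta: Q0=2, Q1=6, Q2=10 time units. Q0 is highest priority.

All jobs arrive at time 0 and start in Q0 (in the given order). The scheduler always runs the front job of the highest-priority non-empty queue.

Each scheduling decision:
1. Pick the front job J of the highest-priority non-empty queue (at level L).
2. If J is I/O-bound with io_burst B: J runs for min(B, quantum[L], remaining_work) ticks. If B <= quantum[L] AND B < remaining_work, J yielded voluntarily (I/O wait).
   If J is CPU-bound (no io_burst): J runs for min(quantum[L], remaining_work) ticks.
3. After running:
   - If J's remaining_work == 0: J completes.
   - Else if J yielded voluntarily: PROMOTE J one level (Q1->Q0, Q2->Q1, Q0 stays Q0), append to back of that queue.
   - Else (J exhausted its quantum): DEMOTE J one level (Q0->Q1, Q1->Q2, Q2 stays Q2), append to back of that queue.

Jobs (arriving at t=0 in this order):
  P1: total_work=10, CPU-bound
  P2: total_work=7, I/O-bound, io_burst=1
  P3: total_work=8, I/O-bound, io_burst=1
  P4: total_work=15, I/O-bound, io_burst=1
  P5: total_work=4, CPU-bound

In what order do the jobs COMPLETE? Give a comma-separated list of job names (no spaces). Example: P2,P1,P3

Answer: P2,P3,P4,P5,P1

Derivation:
t=0-2: P1@Q0 runs 2, rem=8, quantum used, demote→Q1. Q0=[P2,P3,P4,P5] Q1=[P1] Q2=[]
t=2-3: P2@Q0 runs 1, rem=6, I/O yield, promote→Q0. Q0=[P3,P4,P5,P2] Q1=[P1] Q2=[]
t=3-4: P3@Q0 runs 1, rem=7, I/O yield, promote→Q0. Q0=[P4,P5,P2,P3] Q1=[P1] Q2=[]
t=4-5: P4@Q0 runs 1, rem=14, I/O yield, promote→Q0. Q0=[P5,P2,P3,P4] Q1=[P1] Q2=[]
t=5-7: P5@Q0 runs 2, rem=2, quantum used, demote→Q1. Q0=[P2,P3,P4] Q1=[P1,P5] Q2=[]
t=7-8: P2@Q0 runs 1, rem=5, I/O yield, promote→Q0. Q0=[P3,P4,P2] Q1=[P1,P5] Q2=[]
t=8-9: P3@Q0 runs 1, rem=6, I/O yield, promote→Q0. Q0=[P4,P2,P3] Q1=[P1,P5] Q2=[]
t=9-10: P4@Q0 runs 1, rem=13, I/O yield, promote→Q0. Q0=[P2,P3,P4] Q1=[P1,P5] Q2=[]
t=10-11: P2@Q0 runs 1, rem=4, I/O yield, promote→Q0. Q0=[P3,P4,P2] Q1=[P1,P5] Q2=[]
t=11-12: P3@Q0 runs 1, rem=5, I/O yield, promote→Q0. Q0=[P4,P2,P3] Q1=[P1,P5] Q2=[]
t=12-13: P4@Q0 runs 1, rem=12, I/O yield, promote→Q0. Q0=[P2,P3,P4] Q1=[P1,P5] Q2=[]
t=13-14: P2@Q0 runs 1, rem=3, I/O yield, promote→Q0. Q0=[P3,P4,P2] Q1=[P1,P5] Q2=[]
t=14-15: P3@Q0 runs 1, rem=4, I/O yield, promote→Q0. Q0=[P4,P2,P3] Q1=[P1,P5] Q2=[]
t=15-16: P4@Q0 runs 1, rem=11, I/O yield, promote→Q0. Q0=[P2,P3,P4] Q1=[P1,P5] Q2=[]
t=16-17: P2@Q0 runs 1, rem=2, I/O yield, promote→Q0. Q0=[P3,P4,P2] Q1=[P1,P5] Q2=[]
t=17-18: P3@Q0 runs 1, rem=3, I/O yield, promote→Q0. Q0=[P4,P2,P3] Q1=[P1,P5] Q2=[]
t=18-19: P4@Q0 runs 1, rem=10, I/O yield, promote→Q0. Q0=[P2,P3,P4] Q1=[P1,P5] Q2=[]
t=19-20: P2@Q0 runs 1, rem=1, I/O yield, promote→Q0. Q0=[P3,P4,P2] Q1=[P1,P5] Q2=[]
t=20-21: P3@Q0 runs 1, rem=2, I/O yield, promote→Q0. Q0=[P4,P2,P3] Q1=[P1,P5] Q2=[]
t=21-22: P4@Q0 runs 1, rem=9, I/O yield, promote→Q0. Q0=[P2,P3,P4] Q1=[P1,P5] Q2=[]
t=22-23: P2@Q0 runs 1, rem=0, completes. Q0=[P3,P4] Q1=[P1,P5] Q2=[]
t=23-24: P3@Q0 runs 1, rem=1, I/O yield, promote→Q0. Q0=[P4,P3] Q1=[P1,P5] Q2=[]
t=24-25: P4@Q0 runs 1, rem=8, I/O yield, promote→Q0. Q0=[P3,P4] Q1=[P1,P5] Q2=[]
t=25-26: P3@Q0 runs 1, rem=0, completes. Q0=[P4] Q1=[P1,P5] Q2=[]
t=26-27: P4@Q0 runs 1, rem=7, I/O yield, promote→Q0. Q0=[P4] Q1=[P1,P5] Q2=[]
t=27-28: P4@Q0 runs 1, rem=6, I/O yield, promote→Q0. Q0=[P4] Q1=[P1,P5] Q2=[]
t=28-29: P4@Q0 runs 1, rem=5, I/O yield, promote→Q0. Q0=[P4] Q1=[P1,P5] Q2=[]
t=29-30: P4@Q0 runs 1, rem=4, I/O yield, promote→Q0. Q0=[P4] Q1=[P1,P5] Q2=[]
t=30-31: P4@Q0 runs 1, rem=3, I/O yield, promote→Q0. Q0=[P4] Q1=[P1,P5] Q2=[]
t=31-32: P4@Q0 runs 1, rem=2, I/O yield, promote→Q0. Q0=[P4] Q1=[P1,P5] Q2=[]
t=32-33: P4@Q0 runs 1, rem=1, I/O yield, promote→Q0. Q0=[P4] Q1=[P1,P5] Q2=[]
t=33-34: P4@Q0 runs 1, rem=0, completes. Q0=[] Q1=[P1,P5] Q2=[]
t=34-40: P1@Q1 runs 6, rem=2, quantum used, demote→Q2. Q0=[] Q1=[P5] Q2=[P1]
t=40-42: P5@Q1 runs 2, rem=0, completes. Q0=[] Q1=[] Q2=[P1]
t=42-44: P1@Q2 runs 2, rem=0, completes. Q0=[] Q1=[] Q2=[]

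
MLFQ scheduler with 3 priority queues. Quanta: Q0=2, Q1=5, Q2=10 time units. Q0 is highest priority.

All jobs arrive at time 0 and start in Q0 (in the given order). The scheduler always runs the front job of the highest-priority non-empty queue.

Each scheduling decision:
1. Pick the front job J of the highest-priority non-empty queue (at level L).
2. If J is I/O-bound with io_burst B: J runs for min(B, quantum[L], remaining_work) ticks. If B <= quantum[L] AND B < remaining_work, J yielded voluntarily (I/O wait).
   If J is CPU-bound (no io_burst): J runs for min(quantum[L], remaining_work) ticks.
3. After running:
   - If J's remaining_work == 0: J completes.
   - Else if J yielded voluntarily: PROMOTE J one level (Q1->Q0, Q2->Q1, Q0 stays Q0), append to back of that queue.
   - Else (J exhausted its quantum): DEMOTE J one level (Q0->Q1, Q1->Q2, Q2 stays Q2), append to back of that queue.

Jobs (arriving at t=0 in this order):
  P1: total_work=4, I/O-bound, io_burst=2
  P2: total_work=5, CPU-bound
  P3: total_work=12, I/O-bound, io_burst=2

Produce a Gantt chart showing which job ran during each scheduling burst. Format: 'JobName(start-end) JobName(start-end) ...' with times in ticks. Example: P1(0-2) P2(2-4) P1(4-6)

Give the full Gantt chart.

t=0-2: P1@Q0 runs 2, rem=2, I/O yield, promote→Q0. Q0=[P2,P3,P1] Q1=[] Q2=[]
t=2-4: P2@Q0 runs 2, rem=3, quantum used, demote→Q1. Q0=[P3,P1] Q1=[P2] Q2=[]
t=4-6: P3@Q0 runs 2, rem=10, I/O yield, promote→Q0. Q0=[P1,P3] Q1=[P2] Q2=[]
t=6-8: P1@Q0 runs 2, rem=0, completes. Q0=[P3] Q1=[P2] Q2=[]
t=8-10: P3@Q0 runs 2, rem=8, I/O yield, promote→Q0. Q0=[P3] Q1=[P2] Q2=[]
t=10-12: P3@Q0 runs 2, rem=6, I/O yield, promote→Q0. Q0=[P3] Q1=[P2] Q2=[]
t=12-14: P3@Q0 runs 2, rem=4, I/O yield, promote→Q0. Q0=[P3] Q1=[P2] Q2=[]
t=14-16: P3@Q0 runs 2, rem=2, I/O yield, promote→Q0. Q0=[P3] Q1=[P2] Q2=[]
t=16-18: P3@Q0 runs 2, rem=0, completes. Q0=[] Q1=[P2] Q2=[]
t=18-21: P2@Q1 runs 3, rem=0, completes. Q0=[] Q1=[] Q2=[]

Answer: P1(0-2) P2(2-4) P3(4-6) P1(6-8) P3(8-10) P3(10-12) P3(12-14) P3(14-16) P3(16-18) P2(18-21)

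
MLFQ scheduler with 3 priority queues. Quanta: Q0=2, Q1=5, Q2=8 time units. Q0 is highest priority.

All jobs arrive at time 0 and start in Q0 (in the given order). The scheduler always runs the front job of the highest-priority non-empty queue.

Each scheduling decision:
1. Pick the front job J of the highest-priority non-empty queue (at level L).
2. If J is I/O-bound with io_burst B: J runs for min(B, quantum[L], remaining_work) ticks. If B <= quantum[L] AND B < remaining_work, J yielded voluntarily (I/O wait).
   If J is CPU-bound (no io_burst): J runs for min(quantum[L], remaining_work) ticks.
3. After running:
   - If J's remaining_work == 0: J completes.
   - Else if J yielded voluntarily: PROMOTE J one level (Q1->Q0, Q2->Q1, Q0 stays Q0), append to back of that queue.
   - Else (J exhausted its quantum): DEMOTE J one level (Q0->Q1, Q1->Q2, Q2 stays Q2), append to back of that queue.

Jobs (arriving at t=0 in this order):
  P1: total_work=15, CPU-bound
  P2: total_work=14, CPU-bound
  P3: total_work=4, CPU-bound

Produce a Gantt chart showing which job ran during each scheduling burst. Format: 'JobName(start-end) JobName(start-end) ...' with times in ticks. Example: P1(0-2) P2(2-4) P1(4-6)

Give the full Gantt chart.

t=0-2: P1@Q0 runs 2, rem=13, quantum used, demote→Q1. Q0=[P2,P3] Q1=[P1] Q2=[]
t=2-4: P2@Q0 runs 2, rem=12, quantum used, demote→Q1. Q0=[P3] Q1=[P1,P2] Q2=[]
t=4-6: P3@Q0 runs 2, rem=2, quantum used, demote→Q1. Q0=[] Q1=[P1,P2,P3] Q2=[]
t=6-11: P1@Q1 runs 5, rem=8, quantum used, demote→Q2. Q0=[] Q1=[P2,P3] Q2=[P1]
t=11-16: P2@Q1 runs 5, rem=7, quantum used, demote→Q2. Q0=[] Q1=[P3] Q2=[P1,P2]
t=16-18: P3@Q1 runs 2, rem=0, completes. Q0=[] Q1=[] Q2=[P1,P2]
t=18-26: P1@Q2 runs 8, rem=0, completes. Q0=[] Q1=[] Q2=[P2]
t=26-33: P2@Q2 runs 7, rem=0, completes. Q0=[] Q1=[] Q2=[]

Answer: P1(0-2) P2(2-4) P3(4-6) P1(6-11) P2(11-16) P3(16-18) P1(18-26) P2(26-33)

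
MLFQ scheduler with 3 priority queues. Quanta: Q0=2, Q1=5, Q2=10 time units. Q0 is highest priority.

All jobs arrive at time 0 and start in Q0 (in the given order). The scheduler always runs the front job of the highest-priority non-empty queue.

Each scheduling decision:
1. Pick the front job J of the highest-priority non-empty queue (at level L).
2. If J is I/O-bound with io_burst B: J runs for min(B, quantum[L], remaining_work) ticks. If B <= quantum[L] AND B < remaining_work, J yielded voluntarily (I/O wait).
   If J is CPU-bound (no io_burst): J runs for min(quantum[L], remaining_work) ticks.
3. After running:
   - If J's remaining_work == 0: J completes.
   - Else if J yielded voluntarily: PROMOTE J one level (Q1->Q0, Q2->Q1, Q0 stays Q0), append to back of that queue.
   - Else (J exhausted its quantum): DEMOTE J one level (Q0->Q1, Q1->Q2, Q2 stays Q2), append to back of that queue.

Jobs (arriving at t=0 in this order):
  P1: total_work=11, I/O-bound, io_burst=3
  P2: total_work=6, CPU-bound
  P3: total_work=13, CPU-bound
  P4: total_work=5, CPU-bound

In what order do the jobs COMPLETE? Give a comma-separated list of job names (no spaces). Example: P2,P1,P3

t=0-2: P1@Q0 runs 2, rem=9, quantum used, demote→Q1. Q0=[P2,P3,P4] Q1=[P1] Q2=[]
t=2-4: P2@Q0 runs 2, rem=4, quantum used, demote→Q1. Q0=[P3,P4] Q1=[P1,P2] Q2=[]
t=4-6: P3@Q0 runs 2, rem=11, quantum used, demote→Q1. Q0=[P4] Q1=[P1,P2,P3] Q2=[]
t=6-8: P4@Q0 runs 2, rem=3, quantum used, demote→Q1. Q0=[] Q1=[P1,P2,P3,P4] Q2=[]
t=8-11: P1@Q1 runs 3, rem=6, I/O yield, promote→Q0. Q0=[P1] Q1=[P2,P3,P4] Q2=[]
t=11-13: P1@Q0 runs 2, rem=4, quantum used, demote→Q1. Q0=[] Q1=[P2,P3,P4,P1] Q2=[]
t=13-17: P2@Q1 runs 4, rem=0, completes. Q0=[] Q1=[P3,P4,P1] Q2=[]
t=17-22: P3@Q1 runs 5, rem=6, quantum used, demote→Q2. Q0=[] Q1=[P4,P1] Q2=[P3]
t=22-25: P4@Q1 runs 3, rem=0, completes. Q0=[] Q1=[P1] Q2=[P3]
t=25-28: P1@Q1 runs 3, rem=1, I/O yield, promote→Q0. Q0=[P1] Q1=[] Q2=[P3]
t=28-29: P1@Q0 runs 1, rem=0, completes. Q0=[] Q1=[] Q2=[P3]
t=29-35: P3@Q2 runs 6, rem=0, completes. Q0=[] Q1=[] Q2=[]

Answer: P2,P4,P1,P3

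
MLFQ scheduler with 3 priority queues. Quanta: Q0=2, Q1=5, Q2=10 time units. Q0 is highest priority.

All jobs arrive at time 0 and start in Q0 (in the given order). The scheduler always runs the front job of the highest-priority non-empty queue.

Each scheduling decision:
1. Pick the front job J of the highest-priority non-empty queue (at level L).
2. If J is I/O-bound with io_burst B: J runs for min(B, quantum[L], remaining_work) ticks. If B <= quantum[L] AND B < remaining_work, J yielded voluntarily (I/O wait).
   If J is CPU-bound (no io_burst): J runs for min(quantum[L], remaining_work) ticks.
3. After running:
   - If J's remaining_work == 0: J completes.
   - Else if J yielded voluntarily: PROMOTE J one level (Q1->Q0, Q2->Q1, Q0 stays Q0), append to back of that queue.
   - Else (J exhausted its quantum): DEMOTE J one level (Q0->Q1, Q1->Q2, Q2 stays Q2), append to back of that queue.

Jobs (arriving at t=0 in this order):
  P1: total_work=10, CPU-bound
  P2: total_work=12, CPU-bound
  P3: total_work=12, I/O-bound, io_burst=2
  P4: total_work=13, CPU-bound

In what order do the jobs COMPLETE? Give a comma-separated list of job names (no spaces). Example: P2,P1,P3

Answer: P3,P1,P2,P4

Derivation:
t=0-2: P1@Q0 runs 2, rem=8, quantum used, demote→Q1. Q0=[P2,P3,P4] Q1=[P1] Q2=[]
t=2-4: P2@Q0 runs 2, rem=10, quantum used, demote→Q1. Q0=[P3,P4] Q1=[P1,P2] Q2=[]
t=4-6: P3@Q0 runs 2, rem=10, I/O yield, promote→Q0. Q0=[P4,P3] Q1=[P1,P2] Q2=[]
t=6-8: P4@Q0 runs 2, rem=11, quantum used, demote→Q1. Q0=[P3] Q1=[P1,P2,P4] Q2=[]
t=8-10: P3@Q0 runs 2, rem=8, I/O yield, promote→Q0. Q0=[P3] Q1=[P1,P2,P4] Q2=[]
t=10-12: P3@Q0 runs 2, rem=6, I/O yield, promote→Q0. Q0=[P3] Q1=[P1,P2,P4] Q2=[]
t=12-14: P3@Q0 runs 2, rem=4, I/O yield, promote→Q0. Q0=[P3] Q1=[P1,P2,P4] Q2=[]
t=14-16: P3@Q0 runs 2, rem=2, I/O yield, promote→Q0. Q0=[P3] Q1=[P1,P2,P4] Q2=[]
t=16-18: P3@Q0 runs 2, rem=0, completes. Q0=[] Q1=[P1,P2,P4] Q2=[]
t=18-23: P1@Q1 runs 5, rem=3, quantum used, demote→Q2. Q0=[] Q1=[P2,P4] Q2=[P1]
t=23-28: P2@Q1 runs 5, rem=5, quantum used, demote→Q2. Q0=[] Q1=[P4] Q2=[P1,P2]
t=28-33: P4@Q1 runs 5, rem=6, quantum used, demote→Q2. Q0=[] Q1=[] Q2=[P1,P2,P4]
t=33-36: P1@Q2 runs 3, rem=0, completes. Q0=[] Q1=[] Q2=[P2,P4]
t=36-41: P2@Q2 runs 5, rem=0, completes. Q0=[] Q1=[] Q2=[P4]
t=41-47: P4@Q2 runs 6, rem=0, completes. Q0=[] Q1=[] Q2=[]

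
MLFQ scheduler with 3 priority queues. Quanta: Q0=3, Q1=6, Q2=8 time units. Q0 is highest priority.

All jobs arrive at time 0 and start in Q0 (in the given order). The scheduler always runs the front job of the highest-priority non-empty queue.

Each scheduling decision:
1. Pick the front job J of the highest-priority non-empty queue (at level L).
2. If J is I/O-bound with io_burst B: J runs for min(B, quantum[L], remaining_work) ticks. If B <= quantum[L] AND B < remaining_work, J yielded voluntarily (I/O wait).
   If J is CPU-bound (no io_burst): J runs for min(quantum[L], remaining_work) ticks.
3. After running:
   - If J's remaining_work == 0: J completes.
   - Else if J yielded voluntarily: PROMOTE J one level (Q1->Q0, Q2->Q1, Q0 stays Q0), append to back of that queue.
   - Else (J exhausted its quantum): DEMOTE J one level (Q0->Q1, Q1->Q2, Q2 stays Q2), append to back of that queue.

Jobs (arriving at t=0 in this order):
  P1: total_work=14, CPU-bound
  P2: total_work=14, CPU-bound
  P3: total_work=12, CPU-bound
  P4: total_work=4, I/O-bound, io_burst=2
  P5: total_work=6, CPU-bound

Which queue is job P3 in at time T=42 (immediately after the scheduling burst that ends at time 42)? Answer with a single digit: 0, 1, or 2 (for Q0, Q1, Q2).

t=0-3: P1@Q0 runs 3, rem=11, quantum used, demote→Q1. Q0=[P2,P3,P4,P5] Q1=[P1] Q2=[]
t=3-6: P2@Q0 runs 3, rem=11, quantum used, demote→Q1. Q0=[P3,P4,P5] Q1=[P1,P2] Q2=[]
t=6-9: P3@Q0 runs 3, rem=9, quantum used, demote→Q1. Q0=[P4,P5] Q1=[P1,P2,P3] Q2=[]
t=9-11: P4@Q0 runs 2, rem=2, I/O yield, promote→Q0. Q0=[P5,P4] Q1=[P1,P2,P3] Q2=[]
t=11-14: P5@Q0 runs 3, rem=3, quantum used, demote→Q1. Q0=[P4] Q1=[P1,P2,P3,P5] Q2=[]
t=14-16: P4@Q0 runs 2, rem=0, completes. Q0=[] Q1=[P1,P2,P3,P5] Q2=[]
t=16-22: P1@Q1 runs 6, rem=5, quantum used, demote→Q2. Q0=[] Q1=[P2,P3,P5] Q2=[P1]
t=22-28: P2@Q1 runs 6, rem=5, quantum used, demote→Q2. Q0=[] Q1=[P3,P5] Q2=[P1,P2]
t=28-34: P3@Q1 runs 6, rem=3, quantum used, demote→Q2. Q0=[] Q1=[P5] Q2=[P1,P2,P3]
t=34-37: P5@Q1 runs 3, rem=0, completes. Q0=[] Q1=[] Q2=[P1,P2,P3]
t=37-42: P1@Q2 runs 5, rem=0, completes. Q0=[] Q1=[] Q2=[P2,P3]
t=42-47: P2@Q2 runs 5, rem=0, completes. Q0=[] Q1=[] Q2=[P3]
t=47-50: P3@Q2 runs 3, rem=0, completes. Q0=[] Q1=[] Q2=[]

Answer: 2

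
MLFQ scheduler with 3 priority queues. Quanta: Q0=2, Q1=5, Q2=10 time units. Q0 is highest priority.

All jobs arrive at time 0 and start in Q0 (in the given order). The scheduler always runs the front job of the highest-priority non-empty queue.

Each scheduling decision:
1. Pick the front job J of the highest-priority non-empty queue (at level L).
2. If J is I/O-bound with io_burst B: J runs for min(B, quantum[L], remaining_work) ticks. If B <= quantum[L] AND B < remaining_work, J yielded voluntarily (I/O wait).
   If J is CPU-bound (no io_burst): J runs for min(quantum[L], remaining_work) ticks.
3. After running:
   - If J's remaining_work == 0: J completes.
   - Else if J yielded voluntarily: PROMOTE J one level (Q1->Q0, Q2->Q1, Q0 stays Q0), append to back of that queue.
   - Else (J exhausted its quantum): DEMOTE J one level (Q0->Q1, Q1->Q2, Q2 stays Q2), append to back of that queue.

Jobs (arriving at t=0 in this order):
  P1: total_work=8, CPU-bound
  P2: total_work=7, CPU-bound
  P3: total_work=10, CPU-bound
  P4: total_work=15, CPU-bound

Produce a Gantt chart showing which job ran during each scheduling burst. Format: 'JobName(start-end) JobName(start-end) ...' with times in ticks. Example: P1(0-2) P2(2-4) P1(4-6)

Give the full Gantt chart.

Answer: P1(0-2) P2(2-4) P3(4-6) P4(6-8) P1(8-13) P2(13-18) P3(18-23) P4(23-28) P1(28-29) P3(29-32) P4(32-40)

Derivation:
t=0-2: P1@Q0 runs 2, rem=6, quantum used, demote→Q1. Q0=[P2,P3,P4] Q1=[P1] Q2=[]
t=2-4: P2@Q0 runs 2, rem=5, quantum used, demote→Q1. Q0=[P3,P4] Q1=[P1,P2] Q2=[]
t=4-6: P3@Q0 runs 2, rem=8, quantum used, demote→Q1. Q0=[P4] Q1=[P1,P2,P3] Q2=[]
t=6-8: P4@Q0 runs 2, rem=13, quantum used, demote→Q1. Q0=[] Q1=[P1,P2,P3,P4] Q2=[]
t=8-13: P1@Q1 runs 5, rem=1, quantum used, demote→Q2. Q0=[] Q1=[P2,P3,P4] Q2=[P1]
t=13-18: P2@Q1 runs 5, rem=0, completes. Q0=[] Q1=[P3,P4] Q2=[P1]
t=18-23: P3@Q1 runs 5, rem=3, quantum used, demote→Q2. Q0=[] Q1=[P4] Q2=[P1,P3]
t=23-28: P4@Q1 runs 5, rem=8, quantum used, demote→Q2. Q0=[] Q1=[] Q2=[P1,P3,P4]
t=28-29: P1@Q2 runs 1, rem=0, completes. Q0=[] Q1=[] Q2=[P3,P4]
t=29-32: P3@Q2 runs 3, rem=0, completes. Q0=[] Q1=[] Q2=[P4]
t=32-40: P4@Q2 runs 8, rem=0, completes. Q0=[] Q1=[] Q2=[]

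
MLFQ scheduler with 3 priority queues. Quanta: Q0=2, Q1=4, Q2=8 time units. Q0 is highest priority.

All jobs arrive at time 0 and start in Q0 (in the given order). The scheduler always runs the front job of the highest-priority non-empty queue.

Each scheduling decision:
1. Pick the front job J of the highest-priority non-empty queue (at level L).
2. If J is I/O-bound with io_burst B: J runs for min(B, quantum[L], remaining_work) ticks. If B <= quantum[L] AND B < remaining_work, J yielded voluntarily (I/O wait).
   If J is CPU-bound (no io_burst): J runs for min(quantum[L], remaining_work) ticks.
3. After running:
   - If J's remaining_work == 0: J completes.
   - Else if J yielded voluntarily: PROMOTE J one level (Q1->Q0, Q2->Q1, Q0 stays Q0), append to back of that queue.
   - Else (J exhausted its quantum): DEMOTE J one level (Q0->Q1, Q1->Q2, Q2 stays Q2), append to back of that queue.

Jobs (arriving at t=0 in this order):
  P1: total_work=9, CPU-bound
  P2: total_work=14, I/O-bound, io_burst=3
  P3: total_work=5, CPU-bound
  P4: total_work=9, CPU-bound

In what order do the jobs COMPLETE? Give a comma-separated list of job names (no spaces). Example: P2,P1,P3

Answer: P3,P2,P1,P4

Derivation:
t=0-2: P1@Q0 runs 2, rem=7, quantum used, demote→Q1. Q0=[P2,P3,P4] Q1=[P1] Q2=[]
t=2-4: P2@Q0 runs 2, rem=12, quantum used, demote→Q1. Q0=[P3,P4] Q1=[P1,P2] Q2=[]
t=4-6: P3@Q0 runs 2, rem=3, quantum used, demote→Q1. Q0=[P4] Q1=[P1,P2,P3] Q2=[]
t=6-8: P4@Q0 runs 2, rem=7, quantum used, demote→Q1. Q0=[] Q1=[P1,P2,P3,P4] Q2=[]
t=8-12: P1@Q1 runs 4, rem=3, quantum used, demote→Q2. Q0=[] Q1=[P2,P3,P4] Q2=[P1]
t=12-15: P2@Q1 runs 3, rem=9, I/O yield, promote→Q0. Q0=[P2] Q1=[P3,P4] Q2=[P1]
t=15-17: P2@Q0 runs 2, rem=7, quantum used, demote→Q1. Q0=[] Q1=[P3,P4,P2] Q2=[P1]
t=17-20: P3@Q1 runs 3, rem=0, completes. Q0=[] Q1=[P4,P2] Q2=[P1]
t=20-24: P4@Q1 runs 4, rem=3, quantum used, demote→Q2. Q0=[] Q1=[P2] Q2=[P1,P4]
t=24-27: P2@Q1 runs 3, rem=4, I/O yield, promote→Q0. Q0=[P2] Q1=[] Q2=[P1,P4]
t=27-29: P2@Q0 runs 2, rem=2, quantum used, demote→Q1. Q0=[] Q1=[P2] Q2=[P1,P4]
t=29-31: P2@Q1 runs 2, rem=0, completes. Q0=[] Q1=[] Q2=[P1,P4]
t=31-34: P1@Q2 runs 3, rem=0, completes. Q0=[] Q1=[] Q2=[P4]
t=34-37: P4@Q2 runs 3, rem=0, completes. Q0=[] Q1=[] Q2=[]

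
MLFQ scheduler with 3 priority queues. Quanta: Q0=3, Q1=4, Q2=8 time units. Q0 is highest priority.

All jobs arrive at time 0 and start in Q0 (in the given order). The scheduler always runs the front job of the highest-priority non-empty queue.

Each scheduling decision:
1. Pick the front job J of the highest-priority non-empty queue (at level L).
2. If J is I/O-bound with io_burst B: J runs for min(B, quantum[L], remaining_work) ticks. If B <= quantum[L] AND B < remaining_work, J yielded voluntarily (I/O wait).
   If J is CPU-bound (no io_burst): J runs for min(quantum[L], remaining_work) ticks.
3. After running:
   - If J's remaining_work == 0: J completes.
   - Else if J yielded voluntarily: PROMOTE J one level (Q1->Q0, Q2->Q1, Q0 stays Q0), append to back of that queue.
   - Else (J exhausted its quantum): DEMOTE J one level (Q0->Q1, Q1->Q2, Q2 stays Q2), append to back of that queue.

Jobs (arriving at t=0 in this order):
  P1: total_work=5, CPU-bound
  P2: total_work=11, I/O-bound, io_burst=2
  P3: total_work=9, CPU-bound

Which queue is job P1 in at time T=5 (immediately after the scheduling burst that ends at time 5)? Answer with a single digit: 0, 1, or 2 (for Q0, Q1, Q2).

t=0-3: P1@Q0 runs 3, rem=2, quantum used, demote→Q1. Q0=[P2,P3] Q1=[P1] Q2=[]
t=3-5: P2@Q0 runs 2, rem=9, I/O yield, promote→Q0. Q0=[P3,P2] Q1=[P1] Q2=[]
t=5-8: P3@Q0 runs 3, rem=6, quantum used, demote→Q1. Q0=[P2] Q1=[P1,P3] Q2=[]
t=8-10: P2@Q0 runs 2, rem=7, I/O yield, promote→Q0. Q0=[P2] Q1=[P1,P3] Q2=[]
t=10-12: P2@Q0 runs 2, rem=5, I/O yield, promote→Q0. Q0=[P2] Q1=[P1,P3] Q2=[]
t=12-14: P2@Q0 runs 2, rem=3, I/O yield, promote→Q0. Q0=[P2] Q1=[P1,P3] Q2=[]
t=14-16: P2@Q0 runs 2, rem=1, I/O yield, promote→Q0. Q0=[P2] Q1=[P1,P3] Q2=[]
t=16-17: P2@Q0 runs 1, rem=0, completes. Q0=[] Q1=[P1,P3] Q2=[]
t=17-19: P1@Q1 runs 2, rem=0, completes. Q0=[] Q1=[P3] Q2=[]
t=19-23: P3@Q1 runs 4, rem=2, quantum used, demote→Q2. Q0=[] Q1=[] Q2=[P3]
t=23-25: P3@Q2 runs 2, rem=0, completes. Q0=[] Q1=[] Q2=[]

Answer: 1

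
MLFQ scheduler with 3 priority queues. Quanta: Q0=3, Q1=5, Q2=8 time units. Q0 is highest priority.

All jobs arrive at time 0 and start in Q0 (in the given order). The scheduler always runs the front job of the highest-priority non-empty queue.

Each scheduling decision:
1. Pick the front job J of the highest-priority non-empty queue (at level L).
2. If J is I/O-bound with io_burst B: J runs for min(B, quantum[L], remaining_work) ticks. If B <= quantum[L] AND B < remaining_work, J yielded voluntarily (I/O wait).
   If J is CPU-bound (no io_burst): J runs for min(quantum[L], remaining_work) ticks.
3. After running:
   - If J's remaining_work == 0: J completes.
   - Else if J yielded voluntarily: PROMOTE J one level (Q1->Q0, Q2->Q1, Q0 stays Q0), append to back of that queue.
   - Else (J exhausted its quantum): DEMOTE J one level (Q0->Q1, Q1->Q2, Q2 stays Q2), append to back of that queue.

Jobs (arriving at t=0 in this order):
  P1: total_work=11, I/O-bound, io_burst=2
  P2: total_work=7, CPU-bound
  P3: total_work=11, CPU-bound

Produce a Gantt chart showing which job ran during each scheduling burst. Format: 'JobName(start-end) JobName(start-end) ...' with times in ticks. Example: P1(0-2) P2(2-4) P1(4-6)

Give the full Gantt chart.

Answer: P1(0-2) P2(2-5) P3(5-8) P1(8-10) P1(10-12) P1(12-14) P1(14-16) P1(16-17) P2(17-21) P3(21-26) P3(26-29)

Derivation:
t=0-2: P1@Q0 runs 2, rem=9, I/O yield, promote→Q0. Q0=[P2,P3,P1] Q1=[] Q2=[]
t=2-5: P2@Q0 runs 3, rem=4, quantum used, demote→Q1. Q0=[P3,P1] Q1=[P2] Q2=[]
t=5-8: P3@Q0 runs 3, rem=8, quantum used, demote→Q1. Q0=[P1] Q1=[P2,P3] Q2=[]
t=8-10: P1@Q0 runs 2, rem=7, I/O yield, promote→Q0. Q0=[P1] Q1=[P2,P3] Q2=[]
t=10-12: P1@Q0 runs 2, rem=5, I/O yield, promote→Q0. Q0=[P1] Q1=[P2,P3] Q2=[]
t=12-14: P1@Q0 runs 2, rem=3, I/O yield, promote→Q0. Q0=[P1] Q1=[P2,P3] Q2=[]
t=14-16: P1@Q0 runs 2, rem=1, I/O yield, promote→Q0. Q0=[P1] Q1=[P2,P3] Q2=[]
t=16-17: P1@Q0 runs 1, rem=0, completes. Q0=[] Q1=[P2,P3] Q2=[]
t=17-21: P2@Q1 runs 4, rem=0, completes. Q0=[] Q1=[P3] Q2=[]
t=21-26: P3@Q1 runs 5, rem=3, quantum used, demote→Q2. Q0=[] Q1=[] Q2=[P3]
t=26-29: P3@Q2 runs 3, rem=0, completes. Q0=[] Q1=[] Q2=[]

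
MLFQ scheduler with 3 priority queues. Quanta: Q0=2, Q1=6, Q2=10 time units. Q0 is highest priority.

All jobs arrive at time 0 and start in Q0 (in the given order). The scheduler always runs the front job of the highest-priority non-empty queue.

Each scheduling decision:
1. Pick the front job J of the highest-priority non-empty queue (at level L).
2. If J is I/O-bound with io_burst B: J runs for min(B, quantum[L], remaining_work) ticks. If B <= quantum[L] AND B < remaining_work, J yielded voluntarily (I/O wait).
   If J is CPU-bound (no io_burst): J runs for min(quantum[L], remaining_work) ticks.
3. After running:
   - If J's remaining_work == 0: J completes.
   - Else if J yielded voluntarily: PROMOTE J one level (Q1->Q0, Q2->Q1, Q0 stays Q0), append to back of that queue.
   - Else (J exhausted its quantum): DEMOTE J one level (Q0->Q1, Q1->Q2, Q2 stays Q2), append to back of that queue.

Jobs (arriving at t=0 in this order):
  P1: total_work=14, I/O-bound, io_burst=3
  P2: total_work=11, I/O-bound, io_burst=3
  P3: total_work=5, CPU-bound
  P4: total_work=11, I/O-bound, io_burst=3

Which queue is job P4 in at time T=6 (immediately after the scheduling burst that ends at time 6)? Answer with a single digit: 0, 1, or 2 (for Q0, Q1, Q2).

Answer: 0

Derivation:
t=0-2: P1@Q0 runs 2, rem=12, quantum used, demote→Q1. Q0=[P2,P3,P4] Q1=[P1] Q2=[]
t=2-4: P2@Q0 runs 2, rem=9, quantum used, demote→Q1. Q0=[P3,P4] Q1=[P1,P2] Q2=[]
t=4-6: P3@Q0 runs 2, rem=3, quantum used, demote→Q1. Q0=[P4] Q1=[P1,P2,P3] Q2=[]
t=6-8: P4@Q0 runs 2, rem=9, quantum used, demote→Q1. Q0=[] Q1=[P1,P2,P3,P4] Q2=[]
t=8-11: P1@Q1 runs 3, rem=9, I/O yield, promote→Q0. Q0=[P1] Q1=[P2,P3,P4] Q2=[]
t=11-13: P1@Q0 runs 2, rem=7, quantum used, demote→Q1. Q0=[] Q1=[P2,P3,P4,P1] Q2=[]
t=13-16: P2@Q1 runs 3, rem=6, I/O yield, promote→Q0. Q0=[P2] Q1=[P3,P4,P1] Q2=[]
t=16-18: P2@Q0 runs 2, rem=4, quantum used, demote→Q1. Q0=[] Q1=[P3,P4,P1,P2] Q2=[]
t=18-21: P3@Q1 runs 3, rem=0, completes. Q0=[] Q1=[P4,P1,P2] Q2=[]
t=21-24: P4@Q1 runs 3, rem=6, I/O yield, promote→Q0. Q0=[P4] Q1=[P1,P2] Q2=[]
t=24-26: P4@Q0 runs 2, rem=4, quantum used, demote→Q1. Q0=[] Q1=[P1,P2,P4] Q2=[]
t=26-29: P1@Q1 runs 3, rem=4, I/O yield, promote→Q0. Q0=[P1] Q1=[P2,P4] Q2=[]
t=29-31: P1@Q0 runs 2, rem=2, quantum used, demote→Q1. Q0=[] Q1=[P2,P4,P1] Q2=[]
t=31-34: P2@Q1 runs 3, rem=1, I/O yield, promote→Q0. Q0=[P2] Q1=[P4,P1] Q2=[]
t=34-35: P2@Q0 runs 1, rem=0, completes. Q0=[] Q1=[P4,P1] Q2=[]
t=35-38: P4@Q1 runs 3, rem=1, I/O yield, promote→Q0. Q0=[P4] Q1=[P1] Q2=[]
t=38-39: P4@Q0 runs 1, rem=0, completes. Q0=[] Q1=[P1] Q2=[]
t=39-41: P1@Q1 runs 2, rem=0, completes. Q0=[] Q1=[] Q2=[]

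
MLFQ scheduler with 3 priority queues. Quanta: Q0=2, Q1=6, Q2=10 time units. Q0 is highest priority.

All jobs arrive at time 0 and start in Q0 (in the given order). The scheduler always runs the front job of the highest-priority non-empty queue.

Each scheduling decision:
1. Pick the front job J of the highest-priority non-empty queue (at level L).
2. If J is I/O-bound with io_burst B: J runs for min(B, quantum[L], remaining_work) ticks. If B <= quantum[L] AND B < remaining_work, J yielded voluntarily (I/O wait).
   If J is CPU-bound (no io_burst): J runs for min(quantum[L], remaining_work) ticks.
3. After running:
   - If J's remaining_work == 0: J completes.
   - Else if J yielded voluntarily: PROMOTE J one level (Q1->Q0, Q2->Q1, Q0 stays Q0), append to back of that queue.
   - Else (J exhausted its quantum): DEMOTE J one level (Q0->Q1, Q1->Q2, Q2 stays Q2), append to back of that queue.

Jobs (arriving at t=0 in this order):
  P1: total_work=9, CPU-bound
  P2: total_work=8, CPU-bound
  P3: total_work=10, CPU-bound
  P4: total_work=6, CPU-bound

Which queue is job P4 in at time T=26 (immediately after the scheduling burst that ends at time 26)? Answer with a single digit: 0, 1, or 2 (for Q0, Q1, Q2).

Answer: 1

Derivation:
t=0-2: P1@Q0 runs 2, rem=7, quantum used, demote→Q1. Q0=[P2,P3,P4] Q1=[P1] Q2=[]
t=2-4: P2@Q0 runs 2, rem=6, quantum used, demote→Q1. Q0=[P3,P4] Q1=[P1,P2] Q2=[]
t=4-6: P3@Q0 runs 2, rem=8, quantum used, demote→Q1. Q0=[P4] Q1=[P1,P2,P3] Q2=[]
t=6-8: P4@Q0 runs 2, rem=4, quantum used, demote→Q1. Q0=[] Q1=[P1,P2,P3,P4] Q2=[]
t=8-14: P1@Q1 runs 6, rem=1, quantum used, demote→Q2. Q0=[] Q1=[P2,P3,P4] Q2=[P1]
t=14-20: P2@Q1 runs 6, rem=0, completes. Q0=[] Q1=[P3,P4] Q2=[P1]
t=20-26: P3@Q1 runs 6, rem=2, quantum used, demote→Q2. Q0=[] Q1=[P4] Q2=[P1,P3]
t=26-30: P4@Q1 runs 4, rem=0, completes. Q0=[] Q1=[] Q2=[P1,P3]
t=30-31: P1@Q2 runs 1, rem=0, completes. Q0=[] Q1=[] Q2=[P3]
t=31-33: P3@Q2 runs 2, rem=0, completes. Q0=[] Q1=[] Q2=[]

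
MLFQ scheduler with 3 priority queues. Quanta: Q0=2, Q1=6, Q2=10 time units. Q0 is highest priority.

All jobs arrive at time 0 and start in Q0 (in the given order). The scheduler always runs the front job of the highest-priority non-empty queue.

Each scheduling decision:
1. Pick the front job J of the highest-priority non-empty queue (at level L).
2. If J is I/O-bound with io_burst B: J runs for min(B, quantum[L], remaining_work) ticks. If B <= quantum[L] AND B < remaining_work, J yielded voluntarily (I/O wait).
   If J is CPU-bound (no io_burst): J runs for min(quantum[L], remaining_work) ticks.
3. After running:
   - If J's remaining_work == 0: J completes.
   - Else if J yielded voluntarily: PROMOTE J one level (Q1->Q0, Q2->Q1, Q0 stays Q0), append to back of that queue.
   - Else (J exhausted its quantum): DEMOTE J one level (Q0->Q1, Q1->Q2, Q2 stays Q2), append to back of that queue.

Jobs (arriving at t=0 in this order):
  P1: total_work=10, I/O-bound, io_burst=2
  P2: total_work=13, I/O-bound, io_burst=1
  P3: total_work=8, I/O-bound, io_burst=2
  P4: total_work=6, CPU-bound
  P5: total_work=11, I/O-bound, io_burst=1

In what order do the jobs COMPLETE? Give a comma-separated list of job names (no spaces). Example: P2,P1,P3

Answer: P3,P1,P5,P2,P4

Derivation:
t=0-2: P1@Q0 runs 2, rem=8, I/O yield, promote→Q0. Q0=[P2,P3,P4,P5,P1] Q1=[] Q2=[]
t=2-3: P2@Q0 runs 1, rem=12, I/O yield, promote→Q0. Q0=[P3,P4,P5,P1,P2] Q1=[] Q2=[]
t=3-5: P3@Q0 runs 2, rem=6, I/O yield, promote→Q0. Q0=[P4,P5,P1,P2,P3] Q1=[] Q2=[]
t=5-7: P4@Q0 runs 2, rem=4, quantum used, demote→Q1. Q0=[P5,P1,P2,P3] Q1=[P4] Q2=[]
t=7-8: P5@Q0 runs 1, rem=10, I/O yield, promote→Q0. Q0=[P1,P2,P3,P5] Q1=[P4] Q2=[]
t=8-10: P1@Q0 runs 2, rem=6, I/O yield, promote→Q0. Q0=[P2,P3,P5,P1] Q1=[P4] Q2=[]
t=10-11: P2@Q0 runs 1, rem=11, I/O yield, promote→Q0. Q0=[P3,P5,P1,P2] Q1=[P4] Q2=[]
t=11-13: P3@Q0 runs 2, rem=4, I/O yield, promote→Q0. Q0=[P5,P1,P2,P3] Q1=[P4] Q2=[]
t=13-14: P5@Q0 runs 1, rem=9, I/O yield, promote→Q0. Q0=[P1,P2,P3,P5] Q1=[P4] Q2=[]
t=14-16: P1@Q0 runs 2, rem=4, I/O yield, promote→Q0. Q0=[P2,P3,P5,P1] Q1=[P4] Q2=[]
t=16-17: P2@Q0 runs 1, rem=10, I/O yield, promote→Q0. Q0=[P3,P5,P1,P2] Q1=[P4] Q2=[]
t=17-19: P3@Q0 runs 2, rem=2, I/O yield, promote→Q0. Q0=[P5,P1,P2,P3] Q1=[P4] Q2=[]
t=19-20: P5@Q0 runs 1, rem=8, I/O yield, promote→Q0. Q0=[P1,P2,P3,P5] Q1=[P4] Q2=[]
t=20-22: P1@Q0 runs 2, rem=2, I/O yield, promote→Q0. Q0=[P2,P3,P5,P1] Q1=[P4] Q2=[]
t=22-23: P2@Q0 runs 1, rem=9, I/O yield, promote→Q0. Q0=[P3,P5,P1,P2] Q1=[P4] Q2=[]
t=23-25: P3@Q0 runs 2, rem=0, completes. Q0=[P5,P1,P2] Q1=[P4] Q2=[]
t=25-26: P5@Q0 runs 1, rem=7, I/O yield, promote→Q0. Q0=[P1,P2,P5] Q1=[P4] Q2=[]
t=26-28: P1@Q0 runs 2, rem=0, completes. Q0=[P2,P5] Q1=[P4] Q2=[]
t=28-29: P2@Q0 runs 1, rem=8, I/O yield, promote→Q0. Q0=[P5,P2] Q1=[P4] Q2=[]
t=29-30: P5@Q0 runs 1, rem=6, I/O yield, promote→Q0. Q0=[P2,P5] Q1=[P4] Q2=[]
t=30-31: P2@Q0 runs 1, rem=7, I/O yield, promote→Q0. Q0=[P5,P2] Q1=[P4] Q2=[]
t=31-32: P5@Q0 runs 1, rem=5, I/O yield, promote→Q0. Q0=[P2,P5] Q1=[P4] Q2=[]
t=32-33: P2@Q0 runs 1, rem=6, I/O yield, promote→Q0. Q0=[P5,P2] Q1=[P4] Q2=[]
t=33-34: P5@Q0 runs 1, rem=4, I/O yield, promote→Q0. Q0=[P2,P5] Q1=[P4] Q2=[]
t=34-35: P2@Q0 runs 1, rem=5, I/O yield, promote→Q0. Q0=[P5,P2] Q1=[P4] Q2=[]
t=35-36: P5@Q0 runs 1, rem=3, I/O yield, promote→Q0. Q0=[P2,P5] Q1=[P4] Q2=[]
t=36-37: P2@Q0 runs 1, rem=4, I/O yield, promote→Q0. Q0=[P5,P2] Q1=[P4] Q2=[]
t=37-38: P5@Q0 runs 1, rem=2, I/O yield, promote→Q0. Q0=[P2,P5] Q1=[P4] Q2=[]
t=38-39: P2@Q0 runs 1, rem=3, I/O yield, promote→Q0. Q0=[P5,P2] Q1=[P4] Q2=[]
t=39-40: P5@Q0 runs 1, rem=1, I/O yield, promote→Q0. Q0=[P2,P5] Q1=[P4] Q2=[]
t=40-41: P2@Q0 runs 1, rem=2, I/O yield, promote→Q0. Q0=[P5,P2] Q1=[P4] Q2=[]
t=41-42: P5@Q0 runs 1, rem=0, completes. Q0=[P2] Q1=[P4] Q2=[]
t=42-43: P2@Q0 runs 1, rem=1, I/O yield, promote→Q0. Q0=[P2] Q1=[P4] Q2=[]
t=43-44: P2@Q0 runs 1, rem=0, completes. Q0=[] Q1=[P4] Q2=[]
t=44-48: P4@Q1 runs 4, rem=0, completes. Q0=[] Q1=[] Q2=[]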